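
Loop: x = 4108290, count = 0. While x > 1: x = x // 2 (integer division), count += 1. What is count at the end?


The variable x halves each step:
x = 4108290 -> 2054145 -> 1027072 -> 513536 -> 256768 -> 128384 -> 64192 -> 32096 -> 16048 -> 8024 -> 4012 -> 2006 -> 1003 -> 501 -> 250 -> 125 -> 62 -> 31 -> 15 -> 7 -> 3 -> 1
Number of halvings = floor(log2(4108290)) = 21


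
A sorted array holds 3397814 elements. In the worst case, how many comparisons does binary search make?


Halving sequence: 3397814 -> 1698907 -> 849453 -> 424726 -> 212363 -> 106181 -> 53090 -> 26545 -> 13272 -> 6636 -> 3318 -> 1659 -> 829 -> 414 -> 207 -> 103 -> 51 -> 25 -> 12 -> 6 -> 3 -> 1
Number of halvings = 21
Max comparisons = 21 + 1 = 22


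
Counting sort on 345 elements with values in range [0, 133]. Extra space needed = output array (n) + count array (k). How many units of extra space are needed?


Output array size: 345 (to store sorted result)
Count array size: 134 (one slot per possible value, range 0 to 133)
Total extra space = 345 + 134 = 479


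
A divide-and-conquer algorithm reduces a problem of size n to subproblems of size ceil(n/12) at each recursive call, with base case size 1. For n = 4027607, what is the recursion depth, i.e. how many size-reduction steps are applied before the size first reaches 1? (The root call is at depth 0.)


Each step divides the size by 12 (rounding up); after k steps the size is ceil(n/12^k), which equals 1 exactly when 12^k >= n.
So the depth is the smallest k with 12^k >= 4027607, i.e. ceil(log_12(4027607)).
12^6 = 2985984 < 4027607 <= 35831808 = 12^7
Recursion depth = 7


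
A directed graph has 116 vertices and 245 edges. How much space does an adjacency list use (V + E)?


Adjacency list: one list head per vertex + one entry per edge
Vertex heads: 116
Edge entries: 245
Total = 116 + 245 = 361


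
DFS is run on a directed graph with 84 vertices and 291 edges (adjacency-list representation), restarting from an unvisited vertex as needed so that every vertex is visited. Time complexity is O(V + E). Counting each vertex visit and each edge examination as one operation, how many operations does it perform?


A full DFS traversal processes each vertex exactly once (push/pop on stack).
Each directed edge is examined once.
V = 84, E = 291
V + E = 375


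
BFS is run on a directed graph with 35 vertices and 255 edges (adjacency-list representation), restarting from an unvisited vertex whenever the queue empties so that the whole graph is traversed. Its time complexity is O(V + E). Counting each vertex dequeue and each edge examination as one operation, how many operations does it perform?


A full BFS traversal dequeues each vertex exactly once and examines each directed edge exactly once.
V = 35 (vertex processing cost)
E = 255 (edge examination cost)
Total operations proportional to V + E = 35 + 255 = 290


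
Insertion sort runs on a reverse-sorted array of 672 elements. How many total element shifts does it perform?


Sum of shifts = 1 + 2 + 3 + ... + 671
= 672 * 671 / 2
= 450912 / 2
= 225456


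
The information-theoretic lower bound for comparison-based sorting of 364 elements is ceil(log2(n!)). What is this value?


A binary decision tree of height h has at most 2^h leaves and needs at least n! of them, so h >= ceil(log2(n!)).
364! is far too large to multiply out, so use Stirling's series:
  ln(n!) ~ n ln n - n + (1/2) ln(2 pi n) + 1/(12n)  (error below 1/(360 n^3), negligible here)
  ln(364) = 5.8971539
  n ln n = 364 * 5.8971539 = 2146.5640
  (1/2) ln(2 pi * 364) = (1/2) ln(2287.0795) = 3.8675
  1/(12*364) = 0.0002
  ln(364!) ~ 2146.5640 - 364 + 3.8675 + 0.0002 = 1786.4317
Convert to base 2: log2(364!) = 1786.4317 / ln 2 = 1786.4317 / 0.69314718 = 2577.2762
ceil(2577.2762) = 2578


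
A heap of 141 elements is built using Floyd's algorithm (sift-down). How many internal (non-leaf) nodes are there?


Leaf nodes occupy roughly half the array.
Sift-down is called for each internal node, starting from the last one.
Internal nodes = floor(n/2) = floor(141/2) = 70


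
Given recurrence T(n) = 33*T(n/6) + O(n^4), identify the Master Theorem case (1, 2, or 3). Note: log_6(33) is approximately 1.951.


Master Theorem parameters: a=33, b=6, c=4
log_b(a) = 1.951
Compare b^c with a: 6^4 = 1296 > 33, so c > log_b(a).
Comparing c=4 vs log_b(a)=1.951:
4 > 1.951 => Case 3
Result: T(n) = O(n^4)
Master Theorem case = 3


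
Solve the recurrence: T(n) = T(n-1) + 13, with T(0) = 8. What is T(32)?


Unrolling the recurrence:
T(32) = T(31) + 13
       = T(30) + 13 + 13
       = T(29) + 13*3
       ...
       = T(0) + 13*32
       = 8 + 416 = 424


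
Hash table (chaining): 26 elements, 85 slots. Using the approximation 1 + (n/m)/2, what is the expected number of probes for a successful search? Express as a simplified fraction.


Computing expected probes:
alpha = 26/85
= 1 + alpha/2
= 1 + 26/(2*85)
= (2*85 + 26) / (2*85)
= 196/170 = 98/85


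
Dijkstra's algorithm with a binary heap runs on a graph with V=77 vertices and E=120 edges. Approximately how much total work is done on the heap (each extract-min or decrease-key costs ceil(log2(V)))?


Dijkstra with a binary heap: each vertex is extracted once, each edge may relax once.
Each heap operation costs O(log V).
V + E = 77 + 120 = 197
ceil(log2(77)) = 7 (since 2^6 = 64 < 77 <= 128 = 2^7)
Total heap work = (V+E) * ceil(log2(V)) = 197 * 7 = 1379


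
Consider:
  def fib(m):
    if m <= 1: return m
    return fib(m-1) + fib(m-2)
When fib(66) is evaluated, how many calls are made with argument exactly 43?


Let N(m) = number of times fib(m) is called while evaluating fib(66).
N(66) = 1 (the initial call).
N(65) = 1 (only fib(66) calls it).
For 1 <= m <= 64: fib(m) is called by fib(m+1) and fib(m+2), so
  N(m) = N(m+1) + N(m+2).
fib(0) is called only by fib(2), so N(0) = N(2).
Walk down from m=66:
  N(66)=1, N(65)=1, N(64)=2, N(63)=3, N(62)=5, N(61)=8, N(60)=13, N(59)=21, N(58)=34, N(57)=55, N(56)=89, N(55)=144, N(54)=233, N(53)=377, N(52)=610, N(51)=987, N(50)=1597, N(49)=2584, N(48)=4181, N(47)=6765, N(46)=10946, N(45)=17711, N(44)=28657, N(43)=46368
N(43) = 46368


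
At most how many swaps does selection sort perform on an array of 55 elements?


Each of the 54 passes places one element in its final position.
Pass 1: swap minimum into position 0
Pass 2: swap minimum of remaining into position 1
...
Pass 54: last two elements, one swap
Maximum swaps = 55 - 1 = 54


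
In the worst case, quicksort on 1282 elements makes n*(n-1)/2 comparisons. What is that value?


Sum of comparisons per partition:
1281 + 1280 + ... + 1 + 0
= 1282 * (1282 - 1) / 2
= 1282 * 1281 / 2
= 821121


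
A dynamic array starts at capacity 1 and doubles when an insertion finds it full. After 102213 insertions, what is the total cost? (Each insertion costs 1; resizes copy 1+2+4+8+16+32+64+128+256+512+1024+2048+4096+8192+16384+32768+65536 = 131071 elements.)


Insertion cost: 102213 (one per element)
Resizes occur just before inserting elements 2, 3, 5, 9, ...
Elements copied at each resize: 1 + 2 + 4 + 8 + 16 + 32 + 64 + 128 + 256 + 512 + 1024 + 2048 + 4096 + 8192 + 16384 + 32768 + 65536
Sum of copies = 131071 (geometric series: 2^k - 1)
Total = 102213 + 131071 = 233284


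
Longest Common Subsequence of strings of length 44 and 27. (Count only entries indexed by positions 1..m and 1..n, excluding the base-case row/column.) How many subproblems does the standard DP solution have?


DP table indexed by positions in both strings.
First string: 44 positions
Second string: 27 positions
Total = 44 * 27 = 1188


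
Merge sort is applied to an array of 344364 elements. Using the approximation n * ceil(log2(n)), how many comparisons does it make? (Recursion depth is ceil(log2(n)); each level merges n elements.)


Merge sort divides the array into halves recursively.
Number of levels = ceil(log2(344364)) = 19
At each level, approximately n = 344364 comparisons are needed for merging.
Total comparisons ~ n * ceil(log2(n)) = 344364 * 19 = 6542916


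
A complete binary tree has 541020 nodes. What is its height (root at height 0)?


In a complete binary tree, level k holds nodes 2^k .. 2^(k+1)-1 (1-indexed).
Height = floor(log2(n)) = floor(log2(541020)) = 19
Check: 2^19 = 524288 <= 541020 < 1048576 = 2^20


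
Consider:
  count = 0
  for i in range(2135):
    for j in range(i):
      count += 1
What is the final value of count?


For each i, the inner loop runs i times:
  i=0: inner runs 0 times
  i=1: inner runs 1 time
  i=2: inner runs 2 times
  i=3: inner runs 3 times
  i=4: inner runs 4 times
  i=5: inner runs 5 times
  i=6: inner runs 6 times
  i=7: inner runs 7 times
  ...
Total = 0 + 1 + 2 + ... + 2134 = 2135*(2135-1)/2 = 2278045


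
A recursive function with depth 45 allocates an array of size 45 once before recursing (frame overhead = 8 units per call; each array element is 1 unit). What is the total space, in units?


Array allocation: 45 units (allocated once)
Stack frames: 45 deep * 8 per frame = 360 units
Total = 45 + 360 = 405


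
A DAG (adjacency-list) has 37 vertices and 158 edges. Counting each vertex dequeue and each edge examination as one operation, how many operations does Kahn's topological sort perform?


V = 37 (vertex processing)
E = 158 (edge processing)
V + E = 37 + 158 = 195


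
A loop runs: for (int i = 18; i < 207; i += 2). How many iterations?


Loop starts at i = 18, increments by 2, stops when i >= 207.
Number of iterations = ceil((207 - 18) / 2)
= ceil(189 / 2)
= 95


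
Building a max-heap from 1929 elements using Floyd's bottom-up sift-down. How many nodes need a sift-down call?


In a heap of 1929 elements (0-indexed array):
  Last element index: 1928
  Parent of last element: floor((1928 - 1) / 2) = 963
  Internal nodes: indices 0 to 963
  Count = floor(1929/2) = 964


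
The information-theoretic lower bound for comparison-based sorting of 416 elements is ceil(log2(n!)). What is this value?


A binary decision tree of height h has at most 2^h leaves and needs at least n! of them, so h >= ceil(log2(n!)).
416! is far too large to multiply out, so use Stirling's series:
  ln(n!) ~ n ln n - n + (1/2) ln(2 pi n) + 1/(12n)  (error below 1/(360 n^3), negligible here)
  ln(416) = 6.0306853
  n ln n = 416 * 6.0306853 = 2508.7651
  (1/2) ln(2 pi * 416) = (1/2) ln(2613.8051) = 3.9343
  1/(12*416) = 0.0002
  ln(416!) ~ 2508.7651 - 416 + 3.9343 + 0.0002 = 2096.6996
Convert to base 2: log2(416!) = 2096.6996 / ln 2 = 2096.6996 / 0.69314718 = 3024.8981
ceil(3024.8981) = 3025


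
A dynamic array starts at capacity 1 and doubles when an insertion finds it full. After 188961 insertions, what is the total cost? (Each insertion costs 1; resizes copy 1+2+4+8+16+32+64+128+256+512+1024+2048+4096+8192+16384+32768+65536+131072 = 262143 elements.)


Insertion cost: 188961 (one per element)
Resizes occur just before inserting elements 2, 3, 5, 9, ...
Elements copied at each resize: 1 + 2 + 4 + 8 + 16 + 32 + 64 + 128 + 256 + 512 + 1024 + 2048 + 4096 + 8192 + 16384 + 32768 + 65536 + 131072
Sum of copies = 262143 (geometric series: 2^k - 1)
Total = 188961 + 262143 = 451104


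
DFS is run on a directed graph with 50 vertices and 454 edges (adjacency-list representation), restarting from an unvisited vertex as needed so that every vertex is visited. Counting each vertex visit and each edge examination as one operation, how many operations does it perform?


A full DFS traversal processes each vertex exactly once (push/pop on stack).
Each directed edge is examined once.
V = 50, E = 454
V + E = 504


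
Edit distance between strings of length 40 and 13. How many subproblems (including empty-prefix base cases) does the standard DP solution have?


The table includes base cases (empty prefixes).
Rows: (m+1) = 41
Columns: (n+1) = 14
Total = 41 * 14 = 574


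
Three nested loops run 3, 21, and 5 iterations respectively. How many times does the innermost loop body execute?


Loop 1 (outermost): 3 iterations
Loop 2 (middle): 21 iterations per outer
Loop 3 (innermost): 5 iterations per middle
Total = 3 * 21 * 5 = 315


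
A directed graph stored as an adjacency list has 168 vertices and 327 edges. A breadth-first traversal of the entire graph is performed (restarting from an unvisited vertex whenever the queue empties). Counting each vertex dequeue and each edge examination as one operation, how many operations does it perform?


A full BFS traversal dequeues each vertex once and examines each edge once.
Vertex visits: 168
Edge visits: 327
V + E = 168 + 327 = 495


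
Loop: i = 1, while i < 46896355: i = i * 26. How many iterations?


i multiplies by 26 each step:
i = 1 -> 26 -> 676 -> 17576 -> 456976 -> 11881376 -> 308915776 (stop)
Iterations = ceil(log_26(46896355)) = 6


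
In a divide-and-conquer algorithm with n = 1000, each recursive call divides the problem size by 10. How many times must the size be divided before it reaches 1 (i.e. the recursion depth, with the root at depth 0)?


Number of divisions = log_10(1000)
Sizes: 1000 -> 100 -> 10 -> 1 (3 divisions)
Recursion depth = 3


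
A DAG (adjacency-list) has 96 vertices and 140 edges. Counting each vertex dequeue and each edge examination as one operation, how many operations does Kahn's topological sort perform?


V = 96 (vertex processing)
E = 140 (edge processing)
V + E = 96 + 140 = 236


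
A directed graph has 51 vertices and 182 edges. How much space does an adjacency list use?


Adjacency list: one list head per vertex + one entry per edge
Vertex heads: 51
Edge entries: 182
Total = 51 + 182 = 233


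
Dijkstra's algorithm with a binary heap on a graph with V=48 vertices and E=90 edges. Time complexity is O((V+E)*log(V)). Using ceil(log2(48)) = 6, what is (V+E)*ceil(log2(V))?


Dijkstra with a binary heap: each vertex is extracted once, each edge may relax once.
Each heap operation costs O(log V).
V + E = 48 + 90 = 138
ceil(log2(48)) = 6 (since 2^5 = 32 < 48 <= 64 = 2^6)
Total heap work = (V+E) * ceil(log2(V)) = 138 * 6 = 828


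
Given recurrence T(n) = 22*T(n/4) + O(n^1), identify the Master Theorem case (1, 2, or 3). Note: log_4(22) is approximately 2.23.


Master Theorem parameters: a=22, b=4, c=1
log_b(a) = 2.23
Compare b^c with a: 4^1 = 4 < 22, so c < log_b(a).
Comparing c=1 vs log_b(a)=2.23:
1 < 2.23 => Case 1
Result: T(n) = O(n^(log_4 22)) ~ O(n^2.23)
Master Theorem case = 1


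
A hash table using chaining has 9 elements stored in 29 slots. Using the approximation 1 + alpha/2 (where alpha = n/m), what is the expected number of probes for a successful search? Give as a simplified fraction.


Load factor alpha = n/m = 9/29
Expected probes = 1 + alpha/2 = 1 + 9/(2*29)
= 1 + 9/58
= 58/58 + 9/58
= 67/58


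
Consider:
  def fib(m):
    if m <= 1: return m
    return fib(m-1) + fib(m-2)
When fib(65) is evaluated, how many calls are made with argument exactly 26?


Let N(m) = number of times fib(m) is called while evaluating fib(65).
N(65) = 1 (the initial call).
N(64) = 1 (only fib(65) calls it).
For 1 <= m <= 63: fib(m) is called by fib(m+1) and fib(m+2), so
  N(m) = N(m+1) + N(m+2).
fib(0) is called only by fib(2), so N(0) = N(2).
Walk down from m=65:
  N(65)=1, N(64)=1, N(63)=2, N(62)=3, N(61)=5, N(60)=8, N(59)=13, N(58)=21, N(57)=34, N(56)=55, N(55)=89, N(54)=144, N(53)=233, N(52)=377, N(51)=610, N(50)=987, N(49)=1597, N(48)=2584, N(47)=4181, N(46)=6765, N(45)=10946, N(44)=17711, N(43)=28657, N(42)=46368, N(41)=75025, N(40)=121393, N(39)=196418, N(38)=317811, N(37)=514229, N(36)=832040, N(35)=1346269, N(34)=2178309, N(33)=3524578, N(32)=5702887, N(31)=9227465, N(30)=14930352, N(29)=24157817, N(28)=39088169, N(27)=63245986, N(26)=102334155
N(26) = 102334155


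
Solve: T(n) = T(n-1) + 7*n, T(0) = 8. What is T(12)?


Expanding the recurrence:
T(12) = T(11) + 7*12
       = T(10) + 7*11 + 7*12
       ...
       = T(0) + 7*(1 + 2 + ... + 12)
       = 8 + 7 * 12*13/2
       = 8 + 7 * 78
       = 8 + 546 = 554


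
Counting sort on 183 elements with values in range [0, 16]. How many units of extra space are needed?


Output array size: 183 (to store sorted result)
Count array size: 17 (one slot per possible value, range 0 to 16)
Total extra space = 183 + 17 = 200


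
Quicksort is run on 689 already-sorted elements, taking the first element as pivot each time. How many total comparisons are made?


Sum of comparisons per partition:
688 + 687 + ... + 1 + 0
= 689 * (689 - 1) / 2
= 689 * 688 / 2
= 237016


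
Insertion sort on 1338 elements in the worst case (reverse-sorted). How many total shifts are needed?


In the worst case (reverse-sorted), each element shifts past all previous:
  Element 1: 1 shifts
  Element 2: 2 shifts
  Element 3: 3 shifts
  Element 4: 4 shifts
  Element 5: 5 shifts
  ...
  Element 1337: 1337 shifts
Total = 1 + 2 + ... + 1337
= 1338*(1338-1)/2 = 894453


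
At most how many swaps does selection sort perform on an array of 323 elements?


Each of the 322 passes places one element in its final position.
Pass 1: swap minimum into position 0
Pass 2: swap minimum of remaining into position 1
...
Pass 322: last two elements, one swap
Maximum swaps = 323 - 1 = 322


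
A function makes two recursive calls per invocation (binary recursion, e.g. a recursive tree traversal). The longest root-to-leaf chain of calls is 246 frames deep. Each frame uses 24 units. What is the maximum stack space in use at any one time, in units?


Binary recursion: the two calls run one after the other, so only one root-to-leaf chain of frames is on the stack at a time.
Maximum depth (longest chain) = 246 frames
Each frame = 24 units
Max stack space = 246 * 24 = 5904


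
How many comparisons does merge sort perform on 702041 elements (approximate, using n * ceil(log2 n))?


Recursion depth: ceil(log2(702041)) = 20
Each recursion level merges n = 702041 elements
Total = 702041 * 20 = 14040820


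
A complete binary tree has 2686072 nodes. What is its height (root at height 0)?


In a complete binary tree, level k holds nodes 2^k .. 2^(k+1)-1 (1-indexed).
Height = floor(log2(n)) = floor(log2(2686072)) = 21
Check: 2^21 = 2097152 <= 2686072 < 4194304 = 2^22


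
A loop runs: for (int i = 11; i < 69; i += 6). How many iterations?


Loop starts at i = 11, increments by 6, stops when i >= 69.
Number of iterations = ceil((69 - 11) / 6)
= ceil(58 / 6)
= 10


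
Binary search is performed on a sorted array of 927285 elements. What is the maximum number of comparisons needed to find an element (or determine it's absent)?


Binary search halves the search space each comparison:
  Step 1: search space = 927285 -> 463642
  Step 2: search space = 463642 -> 231821
  Step 3: search space = 231821 -> 115910
  Step 4: search space = 115910 -> 57955
  Step 5: search space = 57955 -> 28977
  Step 6: search space = 28977 -> 14488
  Step 7: search space = 14488 -> 7244
  Step 8: search space = 7244 -> 3622
  Step 9: search space = 3622 -> 1811
  Step 10: search space = 1811 -> 905
  Step 11: search space = 905 -> 452
  Step 12: search space = 452 -> 226
  Step 13: search space = 226 -> 113
  Step 14: search space = 113 -> 56
  Step 15: search space = 56 -> 28
  Step 16: search space = 28 -> 14
  Step 17: search space = 14 -> 7
  Step 18: search space = 7 -> 3
  Step 19: search space = 3 -> 1
  Step 20: search space = 1 (final check)
Maximum comparisons = floor(log2(927285)) + 1 = 19 + 1 = 20


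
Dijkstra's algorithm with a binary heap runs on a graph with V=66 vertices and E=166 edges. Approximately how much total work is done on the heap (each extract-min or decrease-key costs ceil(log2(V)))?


Dijkstra with a binary heap: each vertex is extracted once, each edge may relax once.
Each heap operation costs O(log V).
V + E = 66 + 166 = 232
ceil(log2(66)) = 7 (since 2^6 = 64 < 66 <= 128 = 2^7)
Total heap work = (V+E) * ceil(log2(V)) = 232 * 7 = 1624


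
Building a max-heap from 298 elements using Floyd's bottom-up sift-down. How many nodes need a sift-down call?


In a heap of 298 elements (0-indexed array):
  Last element index: 297
  Parent of last element: floor((297 - 1) / 2) = 148
  Internal nodes: indices 0 to 148
  Count = floor(298/2) = 149


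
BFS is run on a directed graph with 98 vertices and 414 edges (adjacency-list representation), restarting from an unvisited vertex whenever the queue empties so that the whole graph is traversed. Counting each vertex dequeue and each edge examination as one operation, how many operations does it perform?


A full BFS traversal dequeues each vertex exactly once and examines each directed edge exactly once.
V = 98 (vertex processing cost)
E = 414 (edge examination cost)
Total operations proportional to V + E = 98 + 414 = 512


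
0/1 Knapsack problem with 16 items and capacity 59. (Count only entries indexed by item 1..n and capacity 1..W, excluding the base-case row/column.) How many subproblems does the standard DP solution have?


The DP table is indexed by (item, capacity).
Rows: 16 items
Columns: 59 capacity values (1 to W)
Total subproblems = 16 * 59 = 944


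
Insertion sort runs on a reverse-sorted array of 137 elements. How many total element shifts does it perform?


Sum of shifts = 1 + 2 + 3 + ... + 136
= 137 * 136 / 2
= 18632 / 2
= 9316


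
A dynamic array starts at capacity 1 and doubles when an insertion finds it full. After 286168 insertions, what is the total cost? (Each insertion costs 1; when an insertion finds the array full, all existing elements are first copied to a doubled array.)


Insertion cost: 286168 (one per element)
Resizes occur just before inserting elements 2, 3, 5, 9, ...
Elements copied at each resize: 1 + 2 + 4 + 8 + 16 + 32 + 64 + 128 + 256 + 512 + 1024 + 2048 + 4096 + 8192 + 16384 + 32768 + 65536 + 131072 + 262144
Sum of copies = 524287 (geometric series: 2^k - 1)
Total = 286168 + 524287 = 810455


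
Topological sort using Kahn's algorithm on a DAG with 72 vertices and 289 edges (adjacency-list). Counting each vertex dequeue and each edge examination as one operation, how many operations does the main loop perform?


Kahn's algorithm:
  1. Compute in-degrees: O(V + E)
  2. Process queue: each vertex dequeued once (O(V))
     each edge examined once (O(E))
Total = V + E = 72 + 289 = 361


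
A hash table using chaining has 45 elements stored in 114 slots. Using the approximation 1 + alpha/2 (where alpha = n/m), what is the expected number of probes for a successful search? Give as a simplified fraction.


Load factor alpha = n/m = 45/114
Expected probes = 1 + alpha/2 = 1 + 45/(2*114)
= 1 + 45/228
= 228/228 + 45/228
= 273/228
Simplify: 91/76


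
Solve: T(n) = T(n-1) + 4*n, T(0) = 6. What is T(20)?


Expanding the recurrence:
T(20) = T(19) + 4*20
       = T(18) + 4*19 + 4*20
       ...
       = T(0) + 4*(1 + 2 + ... + 20)
       = 6 + 4 * 20*21/2
       = 6 + 4 * 210
       = 6 + 840 = 846


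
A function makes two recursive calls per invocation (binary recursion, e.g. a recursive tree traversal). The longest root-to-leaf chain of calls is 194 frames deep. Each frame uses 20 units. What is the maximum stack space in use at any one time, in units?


Binary recursion: the two calls run one after the other, so only one root-to-leaf chain of frames is on the stack at a time.
Maximum depth (longest chain) = 194 frames
Each frame = 20 units
Max stack space = 194 * 20 = 3880


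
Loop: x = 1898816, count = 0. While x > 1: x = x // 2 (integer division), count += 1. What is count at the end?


The variable x halves each step:
x = 1898816 -> 949408 -> 474704 -> 237352 -> 118676 -> 59338 -> 29669 -> 14834 -> 7417 -> 3708 -> 1854 -> 927 -> 463 -> 231 -> 115 -> 57 -> 28 -> 14 -> 7 -> 3 -> 1
Number of halvings = floor(log2(1898816)) = 20


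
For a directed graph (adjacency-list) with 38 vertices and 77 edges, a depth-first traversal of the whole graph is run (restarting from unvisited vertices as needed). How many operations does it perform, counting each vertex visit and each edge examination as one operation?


A full DFS traversal visits each vertex once and examines each edge once.
V = 38
E = 77
Sum = 38 + 77 = 115


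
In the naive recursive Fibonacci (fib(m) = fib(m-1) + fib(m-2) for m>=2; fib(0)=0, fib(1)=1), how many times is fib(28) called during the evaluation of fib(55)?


Let N(m) = number of times fib(m) is called while evaluating fib(55).
N(55) = 1 (the initial call).
N(54) = 1 (only fib(55) calls it).
For 1 <= m <= 53: fib(m) is called by fib(m+1) and fib(m+2), so
  N(m) = N(m+1) + N(m+2).
fib(0) is called only by fib(2), so N(0) = N(2).
Walk down from m=55:
  N(55)=1, N(54)=1, N(53)=2, N(52)=3, N(51)=5, N(50)=8, N(49)=13, N(48)=21, N(47)=34, N(46)=55, N(45)=89, N(44)=144, N(43)=233, N(42)=377, N(41)=610, N(40)=987, N(39)=1597, N(38)=2584, N(37)=4181, N(36)=6765, N(35)=10946, N(34)=17711, N(33)=28657, N(32)=46368, N(31)=75025, N(30)=121393, N(29)=196418, N(28)=317811
N(28) = 317811


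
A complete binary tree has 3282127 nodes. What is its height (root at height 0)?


In a complete binary tree, level k holds nodes 2^k .. 2^(k+1)-1 (1-indexed).
Height = floor(log2(n)) = floor(log2(3282127)) = 21
Check: 2^21 = 2097152 <= 3282127 < 4194304 = 2^22


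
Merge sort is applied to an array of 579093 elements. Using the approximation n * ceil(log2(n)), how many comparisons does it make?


Merge sort divides the array into halves recursively.
Number of levels = ceil(log2(579093)) = 20
At each level, approximately n = 579093 comparisons are needed for merging.
Total comparisons ~ n * ceil(log2(n)) = 579093 * 20 = 11581860


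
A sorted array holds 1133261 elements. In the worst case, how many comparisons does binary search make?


Halving sequence: 1133261 -> 566630 -> 283315 -> 141657 -> 70828 -> 35414 -> 17707 -> 8853 -> 4426 -> 2213 -> 1106 -> 553 -> 276 -> 138 -> 69 -> 34 -> 17 -> 8 -> 4 -> 2 -> 1
Number of halvings = 20
Max comparisons = 20 + 1 = 21


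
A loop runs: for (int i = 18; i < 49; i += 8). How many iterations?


Loop starts at i = 18, increments by 8, stops when i >= 49.
Number of iterations = ceil((49 - 18) / 8)
= ceil(31 / 8)
= 4


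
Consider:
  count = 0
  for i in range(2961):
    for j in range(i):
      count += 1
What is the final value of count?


For each i, the inner loop runs i times:
  i=0: inner runs 0 times
  i=1: inner runs 1 time
  i=2: inner runs 2 times
  i=3: inner runs 3 times
  i=4: inner runs 4 times
  i=5: inner runs 5 times
  i=6: inner runs 6 times
  i=7: inner runs 7 times
  ...
Total = 0 + 1 + 2 + ... + 2960 = 2961*(2961-1)/2 = 4382280


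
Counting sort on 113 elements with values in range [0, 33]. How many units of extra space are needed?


Output array size: 113 (to store sorted result)
Count array size: 34 (one slot per possible value, range 0 to 33)
Total extra space = 113 + 34 = 147


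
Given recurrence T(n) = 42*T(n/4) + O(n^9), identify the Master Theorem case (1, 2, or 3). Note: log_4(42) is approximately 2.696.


Master Theorem parameters: a=42, b=4, c=9
log_b(a) = 2.696
Compare b^c with a: 4^9 = 262144 > 42, so c > log_b(a).
Comparing c=9 vs log_b(a)=2.696:
9 > 2.696 => Case 3
Result: T(n) = O(n^9)
Master Theorem case = 3


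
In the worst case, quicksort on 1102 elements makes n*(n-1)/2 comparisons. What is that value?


Sum of comparisons per partition:
1101 + 1100 + ... + 1 + 0
= 1102 * (1102 - 1) / 2
= 1102 * 1101 / 2
= 606651


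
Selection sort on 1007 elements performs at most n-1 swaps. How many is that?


Each of the 1006 passes places one element in its final position.
Pass 1: swap minimum into position 0
Pass 2: swap minimum of remaining into position 1
...
Pass 1006: last two elements, one swap
Maximum swaps = 1007 - 1 = 1006


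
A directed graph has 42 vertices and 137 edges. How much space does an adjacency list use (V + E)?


Adjacency list: one list head per vertex + one entry per edge
Vertex heads: 42
Edge entries: 137
Total = 42 + 137 = 179


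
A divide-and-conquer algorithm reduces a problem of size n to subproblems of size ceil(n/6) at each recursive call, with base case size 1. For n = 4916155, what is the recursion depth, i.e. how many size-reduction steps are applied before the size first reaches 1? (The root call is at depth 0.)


Each step divides the size by 6 (rounding up); after k steps the size is ceil(n/6^k), which equals 1 exactly when 6^k >= n.
So the depth is the smallest k with 6^k >= 4916155, i.e. ceil(log_6(4916155)).
6^8 = 1679616 < 4916155 <= 10077696 = 6^9
Recursion depth = 9


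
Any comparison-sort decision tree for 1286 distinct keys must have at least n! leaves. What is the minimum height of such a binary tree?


A binary decision tree of height h has at most 2^h leaves and needs at least n! of them, so h >= ceil(log2(n!)).
1286! is far too large to multiply out, so use Stirling's series:
  ln(n!) ~ n ln n - n + (1/2) ln(2 pi n) + 1/(12n)  (error below 1/(360 n^3), negligible here)
  ln(1286) = 7.1592919
  n ln n = 1286 * 7.1592919 = 9206.8494
  (1/2) ln(2 pi * 1286) = (1/2) ln(8080.1763) = 4.4986
  1/(12*1286) = 0.0001
  ln(1286!) ~ 9206.8494 - 1286 + 4.4986 + 0.0001 = 7925.3481
Convert to base 2: log2(1286!) = 7925.3481 / ln 2 = 7925.3481 / 0.69314718 = 11433.8604
ceil(11433.8604) = 11434


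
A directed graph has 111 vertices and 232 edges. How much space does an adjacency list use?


Adjacency list: one list head per vertex + one entry per edge
Vertex heads: 111
Edge entries: 232
Total = 111 + 232 = 343


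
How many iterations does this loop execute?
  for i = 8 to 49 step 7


The loop variable i takes values starting at 8 and increments by 7 each iteration.
Sequence: i = 8, 15, 22, 29, 36, 43
The upper bound 49 is inclusive, so the count is floor((last - first) / step) + 1:
floor((49 - 8) / 7) + 1 = floor(41/7) + 1 = 5 + 1 = 6


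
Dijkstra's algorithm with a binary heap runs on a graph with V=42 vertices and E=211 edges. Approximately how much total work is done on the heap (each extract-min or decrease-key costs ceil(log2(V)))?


Dijkstra with a binary heap: each vertex is extracted once, each edge may relax once.
Each heap operation costs O(log V).
V + E = 42 + 211 = 253
ceil(log2(42)) = 6 (since 2^5 = 32 < 42 <= 64 = 2^6)
Total heap work = (V+E) * ceil(log2(V)) = 253 * 6 = 1518


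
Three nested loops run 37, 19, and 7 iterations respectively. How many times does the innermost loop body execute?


Loop 1 (outermost): 37 iterations
Loop 2 (middle): 19 iterations per outer
Loop 3 (innermost): 7 iterations per middle
Total = 37 * 19 * 7 = 4921


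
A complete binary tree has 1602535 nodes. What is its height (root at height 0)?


In a complete binary tree, level k holds nodes 2^k .. 2^(k+1)-1 (1-indexed).
Height = floor(log2(n)) = floor(log2(1602535)) = 20
Check: 2^20 = 1048576 <= 1602535 < 2097152 = 2^21


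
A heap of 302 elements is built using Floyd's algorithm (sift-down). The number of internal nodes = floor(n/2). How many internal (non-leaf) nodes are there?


Leaf nodes occupy roughly half the array.
Sift-down is called for each internal node, starting from the last one.
Internal nodes = floor(n/2) = floor(302/2) = 151


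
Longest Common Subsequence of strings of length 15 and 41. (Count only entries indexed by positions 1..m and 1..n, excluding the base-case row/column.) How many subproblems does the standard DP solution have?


DP table indexed by positions in both strings.
First string: 15 positions
Second string: 41 positions
Total = 15 * 41 = 615


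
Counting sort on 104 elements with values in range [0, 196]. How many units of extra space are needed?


Output array size: 104 (to store sorted result)
Count array size: 197 (one slot per possible value, range 0 to 196)
Total extra space = 104 + 197 = 301


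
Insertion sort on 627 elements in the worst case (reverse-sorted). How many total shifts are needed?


In the worst case (reverse-sorted), each element shifts past all previous:
  Element 1: 1 shifts
  Element 2: 2 shifts
  Element 3: 3 shifts
  Element 4: 4 shifts
  Element 5: 5 shifts
  ...
  Element 626: 626 shifts
Total = 1 + 2 + ... + 626
= 627*(627-1)/2 = 196251


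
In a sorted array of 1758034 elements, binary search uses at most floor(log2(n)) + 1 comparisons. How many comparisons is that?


Halving sequence: 1758034 -> 879017 -> 439508 -> 219754 -> 109877 -> 54938 -> 27469 -> 13734 -> 6867 -> 3433 -> 1716 -> 858 -> 429 -> 214 -> 107 -> 53 -> 26 -> 13 -> 6 -> 3 -> 1
Number of halvings = 20
Max comparisons = 20 + 1 = 21


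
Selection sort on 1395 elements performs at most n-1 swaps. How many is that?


Each of the 1394 passes places one element in its final position.
Pass 1: swap minimum into position 0
Pass 2: swap minimum of remaining into position 1
...
Pass 1394: last two elements, one swap
Maximum swaps = 1395 - 1 = 1394


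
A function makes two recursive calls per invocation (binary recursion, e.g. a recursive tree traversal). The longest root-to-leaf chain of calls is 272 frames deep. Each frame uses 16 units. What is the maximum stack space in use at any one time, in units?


Binary recursion: the two calls run one after the other, so only one root-to-leaf chain of frames is on the stack at a time.
Maximum depth (longest chain) = 272 frames
Each frame = 16 units
Max stack space = 272 * 16 = 4352


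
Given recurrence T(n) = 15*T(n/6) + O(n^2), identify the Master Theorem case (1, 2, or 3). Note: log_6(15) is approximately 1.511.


Master Theorem parameters: a=15, b=6, c=2
log_b(a) = 1.511
Compare b^c with a: 6^2 = 36 > 15, so c > log_b(a).
Comparing c=2 vs log_b(a)=1.511:
2 > 1.511 => Case 3
Result: T(n) = O(n^2)
Master Theorem case = 3


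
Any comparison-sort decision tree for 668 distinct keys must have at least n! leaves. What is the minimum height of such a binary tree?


A binary decision tree of height h has at most 2^h leaves and needs at least n! of them, so h >= ceil(log2(n!)).
668! is far too large to multiply out, so use Stirling's series:
  ln(n!) ~ n ln n - n + (1/2) ln(2 pi n) + 1/(12n)  (error below 1/(360 n^3), negligible here)
  ln(668) = 6.5042882
  n ln n = 668 * 6.5042882 = 4344.8645
  (1/2) ln(2 pi * 668) = (1/2) ln(4197.1678) = 4.1711
  1/(12*668) = 0.0001
  ln(668!) ~ 4344.8645 - 668 + 4.1711 + 0.0001 = 3681.0357
Convert to base 2: log2(668!) = 3681.0357 / ln 2 = 3681.0357 / 0.69314718 = 5310.6120
ceil(5310.6120) = 5311


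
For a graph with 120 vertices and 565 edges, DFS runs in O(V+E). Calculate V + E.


A full DFS traversal visits each vertex once and examines each edge once.
V = 120
E = 565
Sum = 120 + 565 = 685


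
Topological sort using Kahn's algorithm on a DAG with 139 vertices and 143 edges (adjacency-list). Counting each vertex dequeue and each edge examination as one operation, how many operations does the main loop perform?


Kahn's algorithm:
  1. Compute in-degrees: O(V + E)
  2. Process queue: each vertex dequeued once (O(V))
     each edge examined once (O(E))
Total = V + E = 139 + 143 = 282


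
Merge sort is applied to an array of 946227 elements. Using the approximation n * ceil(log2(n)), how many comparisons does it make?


Merge sort divides the array into halves recursively.
Number of levels = ceil(log2(946227)) = 20
At each level, approximately n = 946227 comparisons are needed for merging.
Total comparisons ~ n * ceil(log2(n)) = 946227 * 20 = 18924540


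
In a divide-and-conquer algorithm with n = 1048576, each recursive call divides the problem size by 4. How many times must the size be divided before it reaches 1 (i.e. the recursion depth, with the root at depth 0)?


Number of divisions = log_4(1048576)
Sizes: 1048576 -> 262144 -> 65536 -> 16384 -> 4096 -> 1024 -> 256 -> 64 -> 16 -> 4 -> 1 (10 divisions)
Recursion depth = 10


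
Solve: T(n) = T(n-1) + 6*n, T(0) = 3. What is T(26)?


Expanding the recurrence:
T(26) = T(25) + 6*26
       = T(24) + 6*25 + 6*26
       ...
       = T(0) + 6*(1 + 2 + ... + 26)
       = 3 + 6 * 26*27/2
       = 3 + 6 * 351
       = 3 + 2106 = 2109


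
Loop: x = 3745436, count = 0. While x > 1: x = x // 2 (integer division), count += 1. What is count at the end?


The variable x halves each step:
x = 3745436 -> 1872718 -> 936359 -> 468179 -> 234089 -> 117044 -> 58522 -> 29261 -> 14630 -> 7315 -> 3657 -> 1828 -> 914 -> 457 -> 228 -> 114 -> 57 -> 28 -> 14 -> 7 -> 3 -> 1
Number of halvings = floor(log2(3745436)) = 21


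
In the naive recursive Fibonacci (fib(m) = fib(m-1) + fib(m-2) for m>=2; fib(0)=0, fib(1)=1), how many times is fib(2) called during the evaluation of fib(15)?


Let N(m) = number of times fib(m) is called while evaluating fib(15).
N(15) = 1 (the initial call).
N(14) = 1 (only fib(15) calls it).
For 1 <= m <= 13: fib(m) is called by fib(m+1) and fib(m+2), so
  N(m) = N(m+1) + N(m+2).
fib(0) is called only by fib(2), so N(0) = N(2).
Walk down from m=15:
  N(15)=1, N(14)=1, N(13)=2, N(12)=3, N(11)=5, N(10)=8, N(9)=13, N(8)=21, N(7)=34, N(6)=55, N(5)=89, N(4)=144, N(3)=233, N(2)=377
N(2) = 377


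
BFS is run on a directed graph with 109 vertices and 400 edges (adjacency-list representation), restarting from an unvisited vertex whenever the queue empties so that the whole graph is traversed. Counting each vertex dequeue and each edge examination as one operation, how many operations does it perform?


A full BFS traversal dequeues each vertex exactly once and examines each directed edge exactly once.
V = 109 (vertex processing cost)
E = 400 (edge examination cost)
Total operations proportional to V + E = 109 + 400 = 509


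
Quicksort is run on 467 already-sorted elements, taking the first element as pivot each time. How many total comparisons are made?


Sum of comparisons per partition:
466 + 465 + ... + 1 + 0
= 467 * (467 - 1) / 2
= 467 * 466 / 2
= 108811


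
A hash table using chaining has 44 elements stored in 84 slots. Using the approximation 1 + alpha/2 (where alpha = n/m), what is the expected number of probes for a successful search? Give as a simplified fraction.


Load factor alpha = n/m = 44/84
Expected probes = 1 + alpha/2 = 1 + 44/(2*84)
= 1 + 44/168
= 168/168 + 44/168
= 212/168
Simplify: 53/42


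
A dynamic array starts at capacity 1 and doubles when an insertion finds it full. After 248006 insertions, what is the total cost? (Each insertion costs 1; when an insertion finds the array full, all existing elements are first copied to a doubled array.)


Insertion cost: 248006 (one per element)
Resizes occur just before inserting elements 2, 3, 5, 9, ...
Elements copied at each resize: 1 + 2 + 4 + 8 + 16 + 32 + 64 + 128 + 256 + 512 + 1024 + 2048 + 4096 + 8192 + 16384 + 32768 + 65536 + 131072
Sum of copies = 262143 (geometric series: 2^k - 1)
Total = 248006 + 262143 = 510149


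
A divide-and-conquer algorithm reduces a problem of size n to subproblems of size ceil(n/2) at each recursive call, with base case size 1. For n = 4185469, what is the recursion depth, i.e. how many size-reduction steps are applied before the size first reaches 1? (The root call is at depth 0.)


Each step divides the size by 2 (rounding up); after k steps the size is ceil(n/2^k), which equals 1 exactly when 2^k >= n.
So the depth is the smallest k with 2^k >= 4185469, i.e. ceil(log_2(4185469)).
2^21 = 2097152 < 4185469 <= 4194304 = 2^22
Recursion depth = 22


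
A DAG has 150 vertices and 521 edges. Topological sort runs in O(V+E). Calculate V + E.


V = 150 (vertex processing)
E = 521 (edge processing)
V + E = 150 + 521 = 671


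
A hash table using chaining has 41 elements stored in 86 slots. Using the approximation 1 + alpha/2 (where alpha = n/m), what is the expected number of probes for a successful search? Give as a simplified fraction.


Load factor alpha = n/m = 41/86
Expected probes = 1 + alpha/2 = 1 + 41/(2*86)
= 1 + 41/172
= 172/172 + 41/172
= 213/172


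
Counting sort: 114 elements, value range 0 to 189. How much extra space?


n = 114 (output array)
k = 190 (count array for 190 distinct values)
Extra space = 114 + 190 = 304
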